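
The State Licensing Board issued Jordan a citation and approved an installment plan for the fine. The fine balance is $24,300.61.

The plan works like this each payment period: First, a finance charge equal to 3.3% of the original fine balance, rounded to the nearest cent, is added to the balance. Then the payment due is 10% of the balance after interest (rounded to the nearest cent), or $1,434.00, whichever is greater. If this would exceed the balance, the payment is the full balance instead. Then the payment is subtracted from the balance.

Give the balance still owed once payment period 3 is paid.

# | Opening | Interest | Payment | End bal
1 | $24,300.61 | $801.92 | $2,510.25 | $22,592.28
2 | $22,592.28 | $801.92 | $2,339.42 | $21,054.78
3 | $21,054.78 | $801.92 | $2,185.67 | $19,671.03

$19,671.03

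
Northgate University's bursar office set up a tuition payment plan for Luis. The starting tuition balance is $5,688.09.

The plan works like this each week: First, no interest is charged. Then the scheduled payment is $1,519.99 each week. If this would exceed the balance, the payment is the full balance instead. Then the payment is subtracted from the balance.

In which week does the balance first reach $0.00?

4

Week 1: opening $5,688.09; payment $1,519.99; balance $4,168.10
Week 2: opening $4,168.10; payment $1,519.99; balance $2,648.11
Week 3: opening $2,648.11; payment $1,519.99; balance $1,128.12
Week 4: opening $1,128.12; payment $1,128.12; balance $0.00
Balance reaches $0.00 in week 4.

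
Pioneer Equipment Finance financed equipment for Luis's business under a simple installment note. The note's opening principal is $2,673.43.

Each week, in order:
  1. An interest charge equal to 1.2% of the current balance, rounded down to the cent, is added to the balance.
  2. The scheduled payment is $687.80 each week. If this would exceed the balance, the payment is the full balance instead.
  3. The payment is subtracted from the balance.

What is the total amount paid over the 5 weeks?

Week 1: opening $2,673.43; interest $32.08 → $2,705.51; payment $687.80; balance $2,017.71
Week 2: opening $2,017.71; interest $24.21 → $2,041.92; payment $687.80; balance $1,354.12
Week 3: opening $1,354.12; interest $16.24 → $1,370.36; payment $687.80; balance $682.56
Week 4: opening $682.56; interest $8.19 → $690.75; payment $687.80; balance $2.95
Week 5: opening $2.95; interest $0.03 → $2.98; payment $2.98; balance $0.00
Total paid: $2,754.18

$2,754.18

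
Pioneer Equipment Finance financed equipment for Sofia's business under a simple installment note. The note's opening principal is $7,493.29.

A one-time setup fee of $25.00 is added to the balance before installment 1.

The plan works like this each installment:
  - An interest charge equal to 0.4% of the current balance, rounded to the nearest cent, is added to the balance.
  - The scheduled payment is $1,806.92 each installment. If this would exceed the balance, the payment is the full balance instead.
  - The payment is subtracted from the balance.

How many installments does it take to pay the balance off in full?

Installment 1: opening $7,518.29; interest $30.07 → $7,548.36; payment $1,806.92; balance $5,741.44
Installment 2: opening $5,741.44; interest $22.97 → $5,764.41; payment $1,806.92; balance $3,957.49
Installment 3: opening $3,957.49; interest $15.83 → $3,973.32; payment $1,806.92; balance $2,166.40
Installment 4: opening $2,166.40; interest $8.67 → $2,175.07; payment $1,806.92; balance $368.15
Installment 5: opening $368.15; interest $1.47 → $369.62; payment $369.62; balance $0.00
Balance reaches $0.00 in installment 5.

5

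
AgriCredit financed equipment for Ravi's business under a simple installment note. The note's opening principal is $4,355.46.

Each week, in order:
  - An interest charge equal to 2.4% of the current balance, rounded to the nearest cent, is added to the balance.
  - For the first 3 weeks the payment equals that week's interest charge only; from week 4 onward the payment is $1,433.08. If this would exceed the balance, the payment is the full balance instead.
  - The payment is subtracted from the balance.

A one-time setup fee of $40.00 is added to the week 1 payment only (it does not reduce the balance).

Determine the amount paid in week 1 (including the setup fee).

# | Opening | Interest | Payment | Fee | End bal
1 | $4,355.46 | $104.53 | $104.53 | $40.00 | $4,355.46

$144.53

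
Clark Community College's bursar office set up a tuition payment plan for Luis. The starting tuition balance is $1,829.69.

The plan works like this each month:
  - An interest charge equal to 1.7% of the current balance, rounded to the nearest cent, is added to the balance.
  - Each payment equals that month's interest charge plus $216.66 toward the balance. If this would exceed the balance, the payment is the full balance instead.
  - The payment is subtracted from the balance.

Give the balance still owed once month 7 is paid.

$313.07

Month 1: opening $1,829.69; interest $31.10 → $1,860.79; payment $247.76; balance $1,613.03
Month 2: opening $1,613.03; interest $27.42 → $1,640.45; payment $244.08; balance $1,396.37
Month 3: opening $1,396.37; interest $23.74 → $1,420.11; payment $240.40; balance $1,179.71
Month 4: opening $1,179.71; interest $20.06 → $1,199.77; payment $236.72; balance $963.05
Month 5: opening $963.05; interest $16.37 → $979.42; payment $233.03; balance $746.39
Month 6: opening $746.39; interest $12.69 → $759.08; payment $229.35; balance $529.73
Month 7: opening $529.73; interest $9.01 → $538.74; payment $225.67; balance $313.07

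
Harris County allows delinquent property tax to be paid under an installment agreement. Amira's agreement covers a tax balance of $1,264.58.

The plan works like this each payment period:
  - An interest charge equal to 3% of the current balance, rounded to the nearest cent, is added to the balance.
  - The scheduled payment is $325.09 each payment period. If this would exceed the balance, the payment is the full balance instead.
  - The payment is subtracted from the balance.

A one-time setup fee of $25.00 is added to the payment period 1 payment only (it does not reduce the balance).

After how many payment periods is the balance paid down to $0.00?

5

Payment period 1: $1,264.58 +$37.94 interest = $1,302.52; pay $325.09 (+ $25.00 fee) → $977.43
Payment period 2: $977.43 +$29.32 interest = $1,006.75; pay $325.09 → $681.66
Payment period 3: $681.66 +$20.45 interest = $702.11; pay $325.09 → $377.02
Payment period 4: $377.02 +$11.31 interest = $388.33; pay $325.09 → $63.24
Payment period 5: $63.24 +$1.90 interest = $65.14; pay $65.14 → $0.00
Balance reaches $0.00 in payment period 5.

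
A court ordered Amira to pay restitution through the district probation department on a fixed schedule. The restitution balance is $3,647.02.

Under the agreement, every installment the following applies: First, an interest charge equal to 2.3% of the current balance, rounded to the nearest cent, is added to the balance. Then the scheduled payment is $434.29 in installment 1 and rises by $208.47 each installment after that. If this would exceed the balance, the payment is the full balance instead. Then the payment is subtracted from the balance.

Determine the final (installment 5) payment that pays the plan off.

$947.47

Installment 1: $3,647.02 +$83.88 interest = $3,730.90; pay $434.29 → $3,296.61
Installment 2: $3,296.61 +$75.82 interest = $3,372.43; pay $642.76 → $2,729.67
Installment 3: $2,729.67 +$62.78 interest = $2,792.45; pay $851.23 → $1,941.22
Installment 4: $1,941.22 +$44.65 interest = $1,985.87; pay $1,059.70 → $926.17
Installment 5: $926.17 +$21.30 interest = $947.47; pay $947.47 → $0.00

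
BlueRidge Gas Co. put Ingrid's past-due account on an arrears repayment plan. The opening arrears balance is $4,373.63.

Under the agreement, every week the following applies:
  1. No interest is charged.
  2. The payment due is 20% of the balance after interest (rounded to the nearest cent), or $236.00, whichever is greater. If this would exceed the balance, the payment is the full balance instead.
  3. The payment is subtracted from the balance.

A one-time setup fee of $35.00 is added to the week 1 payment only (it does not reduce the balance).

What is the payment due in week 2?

$699.78

# | Opening | Payment | Fee | End bal
1 | $4,373.63 | $874.73 | $35.00 | $3,498.90
2 | $3,498.90 | $699.78 | — | $2,799.12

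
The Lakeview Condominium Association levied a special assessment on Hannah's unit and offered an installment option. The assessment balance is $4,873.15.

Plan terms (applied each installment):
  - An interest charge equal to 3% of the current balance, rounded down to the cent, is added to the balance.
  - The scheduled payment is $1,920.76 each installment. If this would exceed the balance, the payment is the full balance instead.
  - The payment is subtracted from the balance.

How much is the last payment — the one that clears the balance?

$1,308.89

Installment 1: opening $4,873.15; interest $146.19 → $5,019.34; payment $1,920.76; balance $3,098.58
Installment 2: opening $3,098.58; interest $92.95 → $3,191.53; payment $1,920.76; balance $1,270.77
Installment 3: opening $1,270.77; interest $38.12 → $1,308.89; payment $1,308.89; balance $0.00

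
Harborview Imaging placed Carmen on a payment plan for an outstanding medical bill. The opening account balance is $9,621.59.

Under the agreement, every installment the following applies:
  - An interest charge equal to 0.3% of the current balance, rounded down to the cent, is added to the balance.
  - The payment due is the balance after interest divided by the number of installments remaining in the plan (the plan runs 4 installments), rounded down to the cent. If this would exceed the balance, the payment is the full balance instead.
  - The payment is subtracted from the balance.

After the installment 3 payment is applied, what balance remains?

Installment 1: $9,621.59 +$28.86 interest = $9,650.45; pay $2,412.61 → $7,237.84
Installment 2: $7,237.84 +$21.71 interest = $7,259.55; pay $2,419.85 → $4,839.70
Installment 3: $4,839.70 +$14.51 interest = $4,854.21; pay $2,427.10 → $2,427.11

$2,427.11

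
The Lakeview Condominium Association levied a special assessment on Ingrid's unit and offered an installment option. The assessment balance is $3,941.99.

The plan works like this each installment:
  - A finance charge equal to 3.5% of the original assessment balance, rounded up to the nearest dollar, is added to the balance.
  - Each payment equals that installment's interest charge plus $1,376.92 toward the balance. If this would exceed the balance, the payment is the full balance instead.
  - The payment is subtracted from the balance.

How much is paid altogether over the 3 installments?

$4,355.99

Installment 1: $3,941.99 +$138.00 interest = $4,079.99; pay $1,514.92 → $2,565.07
Installment 2: $2,565.07 +$138.00 interest = $2,703.07; pay $1,514.92 → $1,188.15
Installment 3: $1,188.15 +$138.00 interest = $1,326.15; pay $1,326.15 → $0.00
Total paid: $4,355.99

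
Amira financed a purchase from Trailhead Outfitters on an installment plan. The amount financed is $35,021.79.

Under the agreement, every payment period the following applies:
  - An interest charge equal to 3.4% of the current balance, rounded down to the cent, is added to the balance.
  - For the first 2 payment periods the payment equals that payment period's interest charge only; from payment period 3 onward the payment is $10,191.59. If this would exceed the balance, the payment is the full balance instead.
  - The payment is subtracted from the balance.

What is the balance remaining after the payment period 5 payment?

$7,090.74

Payment period 1: opening $35,021.79; interest $1,190.74 → $36,212.53; payment $1,190.74; balance $35,021.79
Payment period 2: opening $35,021.79; interest $1,190.74 → $36,212.53; payment $1,190.74; balance $35,021.79
Payment period 3: opening $35,021.79; interest $1,190.74 → $36,212.53; payment $10,191.59; balance $26,020.94
Payment period 4: opening $26,020.94; interest $884.71 → $26,905.65; payment $10,191.59; balance $16,714.06
Payment period 5: opening $16,714.06; interest $568.27 → $17,282.33; payment $10,191.59; balance $7,090.74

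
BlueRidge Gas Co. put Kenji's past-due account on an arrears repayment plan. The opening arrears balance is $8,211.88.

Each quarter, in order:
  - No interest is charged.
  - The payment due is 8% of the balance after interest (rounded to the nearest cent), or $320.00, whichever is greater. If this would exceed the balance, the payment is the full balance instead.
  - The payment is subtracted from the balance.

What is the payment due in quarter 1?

$656.95

Quarter 1: $8,211.88 − $656.95 → $7,554.93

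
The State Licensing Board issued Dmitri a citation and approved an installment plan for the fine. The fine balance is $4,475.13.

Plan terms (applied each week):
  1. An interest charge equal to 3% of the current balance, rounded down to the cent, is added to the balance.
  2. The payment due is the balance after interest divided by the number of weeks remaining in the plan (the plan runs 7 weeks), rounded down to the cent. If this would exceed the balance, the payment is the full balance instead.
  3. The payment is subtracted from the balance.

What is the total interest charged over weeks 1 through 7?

$570.44

# | Opening | Interest | Payment | End bal
1 | $4,475.13 | $134.25 | $658.48 | $3,950.90
2 | $3,950.90 | $118.52 | $678.23 | $3,391.19
3 | $3,391.19 | $101.73 | $698.58 | $2,794.34
4 | $2,794.34 | $83.83 | $719.54 | $2,158.63
5 | $2,158.63 | $64.75 | $741.12 | $1,482.26
6 | $1,482.26 | $44.46 | $763.36 | $763.36
7 | $763.36 | $22.90 | $786.26 | $0.00
Total interest: $134.25 + $118.52 + $101.73 + $83.83 + $64.75 + $44.46 + $22.90 = $570.44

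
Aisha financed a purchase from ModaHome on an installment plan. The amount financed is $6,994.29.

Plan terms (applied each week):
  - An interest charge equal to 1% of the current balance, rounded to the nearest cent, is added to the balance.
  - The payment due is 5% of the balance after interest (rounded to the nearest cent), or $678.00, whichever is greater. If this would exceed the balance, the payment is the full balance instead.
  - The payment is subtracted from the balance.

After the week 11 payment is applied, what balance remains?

$0.00

Week 1: $6,994.29 +$69.94 interest = $7,064.23; pay $678.00 → $6,386.23
Week 2: $6,386.23 +$63.86 interest = $6,450.09; pay $678.00 → $5,772.09
Week 3: $5,772.09 +$57.72 interest = $5,829.81; pay $678.00 → $5,151.81
Week 4: $5,151.81 +$51.52 interest = $5,203.33; pay $678.00 → $4,525.33
Week 5: $4,525.33 +$45.25 interest = $4,570.58; pay $678.00 → $3,892.58
Week 6: $3,892.58 +$38.93 interest = $3,931.51; pay $678.00 → $3,253.51
Week 7: $3,253.51 +$32.54 interest = $3,286.05; pay $678.00 → $2,608.05
Week 8: $2,608.05 +$26.08 interest = $2,634.13; pay $678.00 → $1,956.13
Week 9: $1,956.13 +$19.56 interest = $1,975.69; pay $678.00 → $1,297.69
Week 10: $1,297.69 +$12.98 interest = $1,310.67; pay $678.00 → $632.67
Week 11: $632.67 +$6.33 interest = $639.00; pay $639.00 → $0.00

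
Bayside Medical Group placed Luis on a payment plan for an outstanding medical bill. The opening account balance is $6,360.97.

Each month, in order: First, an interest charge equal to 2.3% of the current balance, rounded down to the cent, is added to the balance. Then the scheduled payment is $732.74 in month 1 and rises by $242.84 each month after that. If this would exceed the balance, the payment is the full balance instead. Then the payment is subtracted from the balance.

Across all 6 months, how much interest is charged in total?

$555.51

Month 1: $6,360.97 +$146.30 interest = $6,507.27; pay $732.74 → $5,774.53
Month 2: $5,774.53 +$132.81 interest = $5,907.34; pay $975.58 → $4,931.76
Month 3: $4,931.76 +$113.43 interest = $5,045.19; pay $1,218.42 → $3,826.77
Month 4: $3,826.77 +$88.01 interest = $3,914.78; pay $1,461.26 → $2,453.52
Month 5: $2,453.52 +$56.43 interest = $2,509.95; pay $1,704.10 → $805.85
Month 6: $805.85 +$18.53 interest = $824.38; pay $824.38 → $0.00
Total interest: $146.30 + $132.81 + $113.43 + $88.01 + $56.43 + $18.53 = $555.51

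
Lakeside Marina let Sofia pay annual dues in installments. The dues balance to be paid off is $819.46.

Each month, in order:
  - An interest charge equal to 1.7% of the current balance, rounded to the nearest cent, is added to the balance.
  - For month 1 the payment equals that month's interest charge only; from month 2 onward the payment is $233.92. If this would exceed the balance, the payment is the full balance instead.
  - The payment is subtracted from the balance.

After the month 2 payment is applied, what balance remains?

Month 1: $819.46 +$13.93 interest = $833.39; pay $13.93 → $819.46
Month 2: $819.46 +$13.93 interest = $833.39; pay $233.92 → $599.47

$599.47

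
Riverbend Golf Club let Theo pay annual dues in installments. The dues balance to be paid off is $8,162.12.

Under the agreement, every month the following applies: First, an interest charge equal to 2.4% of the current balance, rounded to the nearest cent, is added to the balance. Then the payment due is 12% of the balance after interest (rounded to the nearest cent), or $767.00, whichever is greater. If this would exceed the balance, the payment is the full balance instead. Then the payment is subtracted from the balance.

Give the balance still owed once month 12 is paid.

# | Opening | Interest | Payment | End bal
1 | $8,162.12 | $195.89 | $1,002.96 | $7,355.05
2 | $7,355.05 | $176.52 | $903.79 | $6,627.78
3 | $6,627.78 | $159.07 | $814.42 | $5,972.43
4 | $5,972.43 | $143.34 | $767.00 | $5,348.77
5 | $5,348.77 | $128.37 | $767.00 | $4,710.14
6 | $4,710.14 | $113.04 | $767.00 | $4,056.18
7 | $4,056.18 | $97.35 | $767.00 | $3,386.53
8 | $3,386.53 | $81.28 | $767.00 | $2,700.81
9 | $2,700.81 | $64.82 | $767.00 | $1,998.63
10 | $1,998.63 | $47.97 | $767.00 | $1,279.60
11 | $1,279.60 | $30.71 | $767.00 | $543.31
12 | $543.31 | $13.04 | $556.35 | $0.00

$0.00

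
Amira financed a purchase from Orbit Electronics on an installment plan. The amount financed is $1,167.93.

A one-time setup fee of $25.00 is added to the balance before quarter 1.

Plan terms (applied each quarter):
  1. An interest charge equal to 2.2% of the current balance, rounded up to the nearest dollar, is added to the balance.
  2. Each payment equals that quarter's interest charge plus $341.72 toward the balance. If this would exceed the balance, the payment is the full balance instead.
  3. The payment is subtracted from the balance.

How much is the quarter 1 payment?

$368.72

Quarter 1: opening $1,192.93; interest $27.00 → $1,219.93; payment $368.72; balance $851.21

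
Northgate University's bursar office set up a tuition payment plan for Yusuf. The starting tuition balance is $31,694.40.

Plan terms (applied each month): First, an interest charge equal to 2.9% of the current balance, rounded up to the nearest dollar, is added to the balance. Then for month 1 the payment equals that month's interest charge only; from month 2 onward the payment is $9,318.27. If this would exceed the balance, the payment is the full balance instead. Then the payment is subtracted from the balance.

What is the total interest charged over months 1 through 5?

$3,109.00

Month 1: opening $31,694.40; interest $920.00 → $32,614.40; payment $920.00; balance $31,694.40
Month 2: opening $31,694.40; interest $920.00 → $32,614.40; payment $9,318.27; balance $23,296.13
Month 3: opening $23,296.13; interest $676.00 → $23,972.13; payment $9,318.27; balance $14,653.86
Month 4: opening $14,653.86; interest $425.00 → $15,078.86; payment $9,318.27; balance $5,760.59
Month 5: opening $5,760.59; interest $168.00 → $5,928.59; payment $5,928.59; balance $0.00
Total interest: $920.00 + $920.00 + $676.00 + $425.00 + $168.00 = $3,109.00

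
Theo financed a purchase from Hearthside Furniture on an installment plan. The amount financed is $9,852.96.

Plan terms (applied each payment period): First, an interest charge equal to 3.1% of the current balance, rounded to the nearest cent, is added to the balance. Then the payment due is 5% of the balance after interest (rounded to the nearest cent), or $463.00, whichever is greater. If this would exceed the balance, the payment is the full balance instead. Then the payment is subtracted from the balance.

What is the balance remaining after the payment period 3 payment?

$9,257.92

Payment period 1: opening $9,852.96; interest $305.44 → $10,158.40; payment $507.92; balance $9,650.48
Payment period 2: opening $9,650.48; interest $299.16 → $9,949.64; payment $497.48; balance $9,452.16
Payment period 3: opening $9,452.16; interest $293.02 → $9,745.18; payment $487.26; balance $9,257.92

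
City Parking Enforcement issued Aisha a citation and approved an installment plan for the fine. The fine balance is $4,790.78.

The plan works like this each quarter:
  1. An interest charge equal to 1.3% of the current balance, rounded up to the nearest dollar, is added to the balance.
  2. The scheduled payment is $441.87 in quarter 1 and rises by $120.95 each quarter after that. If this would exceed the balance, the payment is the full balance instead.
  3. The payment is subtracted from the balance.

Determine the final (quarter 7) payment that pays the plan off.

$603.31

# | Opening | Interest | Payment | End bal
1 | $4,790.78 | $63.00 | $441.87 | $4,411.91
2 | $4,411.91 | $58.00 | $562.82 | $3,907.09
3 | $3,907.09 | $51.00 | $683.77 | $3,274.32
4 | $3,274.32 | $43.00 | $804.72 | $2,512.60
5 | $2,512.60 | $33.00 | $925.67 | $1,619.93
6 | $1,619.93 | $22.00 | $1,046.62 | $595.31
7 | $595.31 | $8.00 | $603.31 | $0.00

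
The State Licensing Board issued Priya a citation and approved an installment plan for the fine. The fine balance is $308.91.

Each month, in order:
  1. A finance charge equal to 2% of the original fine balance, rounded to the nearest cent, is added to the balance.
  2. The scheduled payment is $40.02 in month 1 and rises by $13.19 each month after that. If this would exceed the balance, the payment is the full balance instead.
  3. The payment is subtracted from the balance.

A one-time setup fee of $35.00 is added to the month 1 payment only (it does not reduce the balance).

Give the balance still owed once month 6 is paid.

# | Opening | Interest | Payment | Fee | End bal
1 | $308.91 | $6.18 | $40.02 | $35.00 | $275.07
2 | $275.07 | $6.18 | $53.21 | — | $228.04
3 | $228.04 | $6.18 | $66.40 | — | $167.82
4 | $167.82 | $6.18 | $79.59 | — | $94.41
5 | $94.41 | $6.18 | $92.78 | — | $7.81
6 | $7.81 | $6.18 | $13.99 | — | $0.00

$0.00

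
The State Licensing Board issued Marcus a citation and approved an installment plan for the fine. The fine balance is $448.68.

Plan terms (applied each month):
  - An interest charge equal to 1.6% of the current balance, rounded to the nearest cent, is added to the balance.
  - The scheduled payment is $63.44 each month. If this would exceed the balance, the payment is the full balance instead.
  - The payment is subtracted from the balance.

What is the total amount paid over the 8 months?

Month 1: opening $448.68; interest $7.18 → $455.86; payment $63.44; balance $392.42
Month 2: opening $392.42; interest $6.28 → $398.70; payment $63.44; balance $335.26
Month 3: opening $335.26; interest $5.36 → $340.62; payment $63.44; balance $277.18
Month 4: opening $277.18; interest $4.43 → $281.61; payment $63.44; balance $218.17
Month 5: opening $218.17; interest $3.49 → $221.66; payment $63.44; balance $158.22
Month 6: opening $158.22; interest $2.53 → $160.75; payment $63.44; balance $97.31
Month 7: opening $97.31; interest $1.56 → $98.87; payment $63.44; balance $35.43
Month 8: opening $35.43; interest $0.57 → $36.00; payment $36.00; balance $0.00
Total paid: $480.08

$480.08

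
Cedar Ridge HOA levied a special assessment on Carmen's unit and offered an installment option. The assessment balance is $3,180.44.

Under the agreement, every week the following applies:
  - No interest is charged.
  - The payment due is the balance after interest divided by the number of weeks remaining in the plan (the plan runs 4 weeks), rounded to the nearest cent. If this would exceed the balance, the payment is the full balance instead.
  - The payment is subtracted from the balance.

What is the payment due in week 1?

$795.11

Week 1: opening $3,180.44; payment $795.11; balance $2,385.33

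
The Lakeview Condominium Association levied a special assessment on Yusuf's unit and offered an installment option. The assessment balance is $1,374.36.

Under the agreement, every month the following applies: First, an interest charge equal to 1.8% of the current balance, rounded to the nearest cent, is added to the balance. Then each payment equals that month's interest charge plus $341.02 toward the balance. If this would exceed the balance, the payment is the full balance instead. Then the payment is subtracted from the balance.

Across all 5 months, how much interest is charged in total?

Month 1: $1,374.36 +$24.74 interest = $1,399.10; pay $365.76 → $1,033.34
Month 2: $1,033.34 +$18.60 interest = $1,051.94; pay $359.62 → $692.32
Month 3: $692.32 +$12.46 interest = $704.78; pay $353.48 → $351.30
Month 4: $351.30 +$6.32 interest = $357.62; pay $347.34 → $10.28
Month 5: $10.28 +$0.19 interest = $10.47; pay $10.47 → $0.00
Total interest: $24.74 + $18.60 + $12.46 + $6.32 + $0.19 = $62.31

$62.31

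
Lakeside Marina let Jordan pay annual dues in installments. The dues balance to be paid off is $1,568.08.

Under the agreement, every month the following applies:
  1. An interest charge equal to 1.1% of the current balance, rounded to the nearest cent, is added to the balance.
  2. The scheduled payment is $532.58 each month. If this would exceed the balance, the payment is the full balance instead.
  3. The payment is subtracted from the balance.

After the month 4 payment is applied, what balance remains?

Month 1: opening $1,568.08; interest $17.25 → $1,585.33; payment $532.58; balance $1,052.75
Month 2: opening $1,052.75; interest $11.58 → $1,064.33; payment $532.58; balance $531.75
Month 3: opening $531.75; interest $5.85 → $537.60; payment $532.58; balance $5.02
Month 4: opening $5.02; interest $0.06 → $5.08; payment $5.08; balance $0.00

$0.00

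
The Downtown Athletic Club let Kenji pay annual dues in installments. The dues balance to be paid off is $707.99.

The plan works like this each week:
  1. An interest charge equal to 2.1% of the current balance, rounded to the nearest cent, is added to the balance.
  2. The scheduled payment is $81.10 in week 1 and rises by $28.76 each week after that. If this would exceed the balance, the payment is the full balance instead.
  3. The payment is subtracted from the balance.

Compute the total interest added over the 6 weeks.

$55.48

Week 1: $707.99 +$14.87 interest = $722.86; pay $81.10 → $641.76
Week 2: $641.76 +$13.48 interest = $655.24; pay $109.86 → $545.38
Week 3: $545.38 +$11.45 interest = $556.83; pay $138.62 → $418.21
Week 4: $418.21 +$8.78 interest = $426.99; pay $167.38 → $259.61
Week 5: $259.61 +$5.45 interest = $265.06; pay $196.14 → $68.92
Week 6: $68.92 +$1.45 interest = $70.37; pay $70.37 → $0.00
Total interest: $14.87 + $13.48 + $11.45 + $8.78 + $5.45 + $1.45 = $55.48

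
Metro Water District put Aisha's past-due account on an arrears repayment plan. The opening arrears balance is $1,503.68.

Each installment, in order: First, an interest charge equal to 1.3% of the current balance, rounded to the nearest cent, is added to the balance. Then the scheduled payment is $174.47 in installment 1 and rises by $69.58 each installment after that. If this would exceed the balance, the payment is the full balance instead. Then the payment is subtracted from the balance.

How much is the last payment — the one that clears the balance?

$3.81

Installment 1: $1,503.68 +$19.55 interest = $1,523.23; pay $174.47 → $1,348.76
Installment 2: $1,348.76 +$17.53 interest = $1,366.29; pay $244.05 → $1,122.24
Installment 3: $1,122.24 +$14.59 interest = $1,136.83; pay $313.63 → $823.20
Installment 4: $823.20 +$10.70 interest = $833.90; pay $383.21 → $450.69
Installment 5: $450.69 +$5.86 interest = $456.55; pay $452.79 → $3.76
Installment 6: $3.76 +$0.05 interest = $3.81; pay $3.81 → $0.00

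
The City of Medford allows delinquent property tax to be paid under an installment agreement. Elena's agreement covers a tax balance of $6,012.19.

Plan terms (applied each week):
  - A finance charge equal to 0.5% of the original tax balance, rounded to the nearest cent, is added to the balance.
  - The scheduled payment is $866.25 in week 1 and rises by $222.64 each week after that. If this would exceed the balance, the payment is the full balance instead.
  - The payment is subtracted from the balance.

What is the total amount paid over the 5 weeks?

# | Opening | Interest | Payment | End bal
1 | $6,012.19 | $30.06 | $866.25 | $5,176.00
2 | $5,176.00 | $30.06 | $1,088.89 | $4,117.17
3 | $4,117.17 | $30.06 | $1,311.53 | $2,835.70
4 | $2,835.70 | $30.06 | $1,534.17 | $1,331.59
5 | $1,331.59 | $30.06 | $1,361.65 | $0.00
Total paid: $6,162.49

$6,162.49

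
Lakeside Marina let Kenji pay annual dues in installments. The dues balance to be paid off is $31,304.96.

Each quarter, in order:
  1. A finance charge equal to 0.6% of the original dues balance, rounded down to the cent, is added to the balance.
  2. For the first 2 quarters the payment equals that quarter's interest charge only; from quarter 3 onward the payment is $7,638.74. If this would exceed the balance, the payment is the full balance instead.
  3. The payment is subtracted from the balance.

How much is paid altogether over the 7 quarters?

Quarter 1: opening $31,304.96; interest $187.82 → $31,492.78; payment $187.82; balance $31,304.96
Quarter 2: opening $31,304.96; interest $187.82 → $31,492.78; payment $187.82; balance $31,304.96
Quarter 3: opening $31,304.96; interest $187.82 → $31,492.78; payment $7,638.74; balance $23,854.04
Quarter 4: opening $23,854.04; interest $187.82 → $24,041.86; payment $7,638.74; balance $16,403.12
Quarter 5: opening $16,403.12; interest $187.82 → $16,590.94; payment $7,638.74; balance $8,952.20
Quarter 6: opening $8,952.20; interest $187.82 → $9,140.02; payment $7,638.74; balance $1,501.28
Quarter 7: opening $1,501.28; interest $187.82 → $1,689.10; payment $1,689.10; balance $0.00
Total paid: $32,619.70

$32,619.70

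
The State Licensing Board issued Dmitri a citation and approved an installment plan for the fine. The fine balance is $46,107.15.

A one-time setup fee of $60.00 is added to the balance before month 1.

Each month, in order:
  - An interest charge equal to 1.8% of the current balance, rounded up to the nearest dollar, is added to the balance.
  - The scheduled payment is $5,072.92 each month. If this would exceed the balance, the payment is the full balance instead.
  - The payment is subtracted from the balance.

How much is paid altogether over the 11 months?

$50,879.15

# | Opening | Interest | Payment | End bal
1 | $46,167.15 | $832.00 | $5,072.92 | $41,926.23
2 | $41,926.23 | $755.00 | $5,072.92 | $37,608.31
3 | $37,608.31 | $677.00 | $5,072.92 | $33,212.39
4 | $33,212.39 | $598.00 | $5,072.92 | $28,737.47
5 | $28,737.47 | $518.00 | $5,072.92 | $24,182.55
6 | $24,182.55 | $436.00 | $5,072.92 | $19,545.63
7 | $19,545.63 | $352.00 | $5,072.92 | $14,824.71
8 | $14,824.71 | $267.00 | $5,072.92 | $10,018.79
9 | $10,018.79 | $181.00 | $5,072.92 | $5,126.87
10 | $5,126.87 | $93.00 | $5,072.92 | $146.95
11 | $146.95 | $3.00 | $149.95 | $0.00
Total paid: $50,879.15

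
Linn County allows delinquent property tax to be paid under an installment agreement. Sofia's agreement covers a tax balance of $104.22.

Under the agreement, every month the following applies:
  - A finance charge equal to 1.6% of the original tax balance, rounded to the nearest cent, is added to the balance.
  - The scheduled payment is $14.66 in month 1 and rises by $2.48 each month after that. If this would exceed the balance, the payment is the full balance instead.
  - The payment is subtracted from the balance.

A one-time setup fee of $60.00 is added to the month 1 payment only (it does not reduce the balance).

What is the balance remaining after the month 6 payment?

Month 1: $104.22 +$1.67 interest = $105.89; pay $14.66 (+ $60.00 fee) → $91.23
Month 2: $91.23 +$1.67 interest = $92.90; pay $17.14 → $75.76
Month 3: $75.76 +$1.67 interest = $77.43; pay $19.62 → $57.81
Month 4: $57.81 +$1.67 interest = $59.48; pay $22.10 → $37.38
Month 5: $37.38 +$1.67 interest = $39.05; pay $24.58 → $14.47
Month 6: $14.47 +$1.67 interest = $16.14; pay $16.14 → $0.00

$0.00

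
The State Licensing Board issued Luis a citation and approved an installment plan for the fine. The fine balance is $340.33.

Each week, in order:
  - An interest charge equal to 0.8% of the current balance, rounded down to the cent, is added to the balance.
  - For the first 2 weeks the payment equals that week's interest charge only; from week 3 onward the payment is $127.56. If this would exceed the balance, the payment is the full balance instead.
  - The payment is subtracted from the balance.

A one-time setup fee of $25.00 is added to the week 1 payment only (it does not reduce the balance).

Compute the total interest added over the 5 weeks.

# | Opening | Interest | Payment | Fee | End bal
1 | $340.33 | $2.72 | $2.72 | $25.00 | $340.33
2 | $340.33 | $2.72 | $2.72 | — | $340.33
3 | $340.33 | $2.72 | $127.56 | — | $215.49
4 | $215.49 | $1.72 | $127.56 | — | $89.65
5 | $89.65 | $0.71 | $90.36 | — | $0.00
Total interest: $2.72 + $2.72 + $2.72 + $1.72 + $0.71 = $10.59

$10.59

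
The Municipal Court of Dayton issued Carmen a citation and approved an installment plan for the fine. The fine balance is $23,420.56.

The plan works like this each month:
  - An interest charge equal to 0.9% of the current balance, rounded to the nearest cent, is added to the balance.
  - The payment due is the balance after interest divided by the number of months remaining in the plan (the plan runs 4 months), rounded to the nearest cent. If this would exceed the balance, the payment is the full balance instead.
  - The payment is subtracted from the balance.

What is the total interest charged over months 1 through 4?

$531.73

Month 1: opening $23,420.56; interest $210.79 → $23,631.35; payment $5,907.84; balance $17,723.51
Month 2: opening $17,723.51; interest $159.51 → $17,883.02; payment $5,961.01; balance $11,922.01
Month 3: opening $11,922.01; interest $107.30 → $12,029.31; payment $6,014.66; balance $6,014.65
Month 4: opening $6,014.65; interest $54.13 → $6,068.78; payment $6,068.78; balance $0.00
Total interest: $210.79 + $159.51 + $107.30 + $54.13 = $531.73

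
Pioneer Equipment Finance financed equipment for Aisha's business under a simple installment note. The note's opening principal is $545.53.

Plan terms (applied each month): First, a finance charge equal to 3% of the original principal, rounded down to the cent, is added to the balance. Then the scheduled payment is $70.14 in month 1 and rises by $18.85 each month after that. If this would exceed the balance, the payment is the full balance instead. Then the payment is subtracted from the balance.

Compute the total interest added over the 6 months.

$98.16

Month 1: opening $545.53; interest $16.36 → $561.89; payment $70.14; balance $491.75
Month 2: opening $491.75; interest $16.36 → $508.11; payment $88.99; balance $419.12
Month 3: opening $419.12; interest $16.36 → $435.48; payment $107.84; balance $327.64
Month 4: opening $327.64; interest $16.36 → $344.00; payment $126.69; balance $217.31
Month 5: opening $217.31; interest $16.36 → $233.67; payment $145.54; balance $88.13
Month 6: opening $88.13; interest $16.36 → $104.49; payment $104.49; balance $0.00
Total interest: $16.36 + $16.36 + $16.36 + $16.36 + $16.36 + $16.36 = $98.16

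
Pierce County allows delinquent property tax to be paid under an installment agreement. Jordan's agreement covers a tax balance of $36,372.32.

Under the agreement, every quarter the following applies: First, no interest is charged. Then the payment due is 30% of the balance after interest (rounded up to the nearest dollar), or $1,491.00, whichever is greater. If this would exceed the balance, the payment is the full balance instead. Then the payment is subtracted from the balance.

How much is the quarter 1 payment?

Quarter 1: opening $36,372.32; payment $10,912.00; balance $25,460.32

$10,912.00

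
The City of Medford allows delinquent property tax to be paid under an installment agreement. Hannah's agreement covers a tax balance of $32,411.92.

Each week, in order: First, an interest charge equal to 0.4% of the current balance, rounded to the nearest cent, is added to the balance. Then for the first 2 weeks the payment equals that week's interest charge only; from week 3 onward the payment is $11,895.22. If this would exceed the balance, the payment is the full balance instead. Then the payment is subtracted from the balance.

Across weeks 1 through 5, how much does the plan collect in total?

Week 1: opening $32,411.92; interest $129.65 → $32,541.57; payment $129.65; balance $32,411.92
Week 2: opening $32,411.92; interest $129.65 → $32,541.57; payment $129.65; balance $32,411.92
Week 3: opening $32,411.92; interest $129.65 → $32,541.57; payment $11,895.22; balance $20,646.35
Week 4: opening $20,646.35; interest $82.59 → $20,728.94; payment $11,895.22; balance $8,833.72
Week 5: opening $8,833.72; interest $35.33 → $8,869.05; payment $8,869.05; balance $0.00
Total paid: $32,918.79

$32,918.79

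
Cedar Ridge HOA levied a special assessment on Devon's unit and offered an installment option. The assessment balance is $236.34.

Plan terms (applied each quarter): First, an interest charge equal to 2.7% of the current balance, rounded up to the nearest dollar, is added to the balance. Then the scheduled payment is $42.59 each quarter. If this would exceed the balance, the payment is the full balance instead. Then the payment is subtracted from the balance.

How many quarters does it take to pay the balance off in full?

7

Quarter 1: opening $236.34; interest $7.00 → $243.34; payment $42.59; balance $200.75
Quarter 2: opening $200.75; interest $6.00 → $206.75; payment $42.59; balance $164.16
Quarter 3: opening $164.16; interest $5.00 → $169.16; payment $42.59; balance $126.57
Quarter 4: opening $126.57; interest $4.00 → $130.57; payment $42.59; balance $87.98
Quarter 5: opening $87.98; interest $3.00 → $90.98; payment $42.59; balance $48.39
Quarter 6: opening $48.39; interest $2.00 → $50.39; payment $42.59; balance $7.80
Quarter 7: opening $7.80; interest $1.00 → $8.80; payment $8.80; balance $0.00
Balance reaches $0.00 in quarter 7.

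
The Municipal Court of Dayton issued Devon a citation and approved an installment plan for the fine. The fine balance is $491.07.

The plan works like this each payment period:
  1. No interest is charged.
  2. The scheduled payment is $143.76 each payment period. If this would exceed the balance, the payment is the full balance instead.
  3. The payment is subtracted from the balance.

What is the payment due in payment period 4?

$59.79

Payment period 1: opening $491.07; payment $143.76; balance $347.31
Payment period 2: opening $347.31; payment $143.76; balance $203.55
Payment period 3: opening $203.55; payment $143.76; balance $59.79
Payment period 4: opening $59.79; payment $59.79; balance $0.00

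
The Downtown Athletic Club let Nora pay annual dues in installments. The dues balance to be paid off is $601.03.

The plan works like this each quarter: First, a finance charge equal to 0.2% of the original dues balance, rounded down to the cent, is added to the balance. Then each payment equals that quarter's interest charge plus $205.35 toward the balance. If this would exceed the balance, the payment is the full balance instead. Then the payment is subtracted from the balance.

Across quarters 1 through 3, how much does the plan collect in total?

Quarter 1: $601.03 +$1.20 interest = $602.23; pay $206.55 → $395.68
Quarter 2: $395.68 +$1.20 interest = $396.88; pay $206.55 → $190.33
Quarter 3: $190.33 +$1.20 interest = $191.53; pay $191.53 → $0.00
Total paid: $604.63

$604.63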